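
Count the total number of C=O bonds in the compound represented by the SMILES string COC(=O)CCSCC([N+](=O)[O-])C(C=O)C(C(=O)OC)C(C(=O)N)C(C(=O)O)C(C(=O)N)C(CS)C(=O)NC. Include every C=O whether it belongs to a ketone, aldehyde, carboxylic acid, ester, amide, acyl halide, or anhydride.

CH3OOC: ester, 1 C=O (running total 1).
CH(CHO): aldehyde, 1 C=O (running total 2).
CH(COOCH3): ester, 1 C=O (running total 3).
CH(CONH2): amide, 1 C=O (running total 4).
CH(COOH): carboxylic acid, 1 C=O (running total 5).
CH(CONH2): amide, 1 C=O (running total 6).
CONHCH3: amide, 1 C=O (running total 7).

7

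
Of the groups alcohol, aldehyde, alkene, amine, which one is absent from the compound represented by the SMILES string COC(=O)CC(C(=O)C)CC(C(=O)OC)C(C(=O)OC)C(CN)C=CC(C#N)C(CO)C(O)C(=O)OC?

aldehyde

amine: present (CH(CH2NH2) — pendant –CH2NH2: N on sp³ C, no adjacent C=O → amine).
alcohol: present (CH(CH2OH) — pendant –CH2OH on an sp³ backbone C → alcohol).
alkene: present (CH=CH — C=C double bond → alkene).
aldehyde: absent. In CH(COCH3), the carbonyl carbon is bonded to two carbons, so it is a ketone, not an aldehyde.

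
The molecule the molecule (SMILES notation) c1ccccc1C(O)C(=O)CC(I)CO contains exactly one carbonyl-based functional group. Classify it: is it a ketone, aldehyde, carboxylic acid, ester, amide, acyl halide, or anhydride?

ketone

The carbonyl is in the CO segment: –C(=O)– with carbon on both sides → ketone.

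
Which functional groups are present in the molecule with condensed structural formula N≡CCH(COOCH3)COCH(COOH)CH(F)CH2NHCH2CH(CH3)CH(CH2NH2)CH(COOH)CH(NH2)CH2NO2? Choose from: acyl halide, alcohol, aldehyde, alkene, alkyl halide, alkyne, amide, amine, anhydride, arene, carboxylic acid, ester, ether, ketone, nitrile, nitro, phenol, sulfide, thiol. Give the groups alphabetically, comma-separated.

alkyl halide, amine, carboxylic acid, ester, ketone, nitrile, nitro

Taking each segment in turn:
  N≡C: N≡C–: carbon triple-bonded to nitrogen → nitrile.
  CH(COOCH3): pendant –COOCH3: carbonyl C bonded to C and –OCH3 → ester.
  CO: –C(=O)– with carbon on both sides → ketone.
  CH(COOH): pendant –COOH: carbonyl C bonded to C and –OH → carboxylic acid.
  CH(F): halogen on an sp³ carbon → alkyl halide.
  CH2NHCH2: C–N–C with sp³ carbons and no adjacent C=O → amine (secondary).
  CH(CH2NH2): pendant –CH2NH2: N on sp³ C, no adjacent C=O → amine.
  CH(COOH): pendant –COOH: carbonyl C bonded to C and –OH → carboxylic acid.
  CH(NH2): –NH2 on an sp³ carbon with no adjacent C=O → amine.
  CH2NO2: –NO2 on carbon → nitro group.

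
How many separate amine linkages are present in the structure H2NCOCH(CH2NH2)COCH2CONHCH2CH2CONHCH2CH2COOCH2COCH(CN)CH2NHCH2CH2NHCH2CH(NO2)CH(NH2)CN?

4

Reading the structure from left to right:
  H2NCO: –C(=O)NH2: carbonyl C bonded to C and to N → amide (the N is not a separate amine).
  CH(CH2NH2): pendant –CH2NH2: N on sp³ C, no adjacent C=O → amine.
  CO: –C(=O)– with carbon on both sides → ketone.
  CH2CONHCH2: –C(=O)–N– linkage → amide (the N is not an amine).
  CH2CONHCH2: –C(=O)–N– linkage → amide (the N is not an amine).
  CH2COOCH2: –C(=O)–O–C with C on the carbonyl side → ester.
  CO: –C(=O)– with carbon on both sides → ketone.
  CH(CN): pendant –C≡N: nitrile.
  CH2NHCH2: C–N–C with sp³ carbons and no adjacent C=O → amine (secondary).
  CH2NHCH2: C–N–C with sp³ carbons and no adjacent C=O → amine (secondary).
  CH(NO2): –NO2 on an sp³ carbon → nitro (the N=O is not a carbonyl).
  CH(NH2): –NH2 on an sp³ carbon with no adjacent C=O → amine.
  CN: –C≡N: carbon triple-bonded to nitrogen → nitrile.
Amine appears at: CH(CH2NH2), CH2NHCH2, CH2NHCH2, CH(NH2) → 4.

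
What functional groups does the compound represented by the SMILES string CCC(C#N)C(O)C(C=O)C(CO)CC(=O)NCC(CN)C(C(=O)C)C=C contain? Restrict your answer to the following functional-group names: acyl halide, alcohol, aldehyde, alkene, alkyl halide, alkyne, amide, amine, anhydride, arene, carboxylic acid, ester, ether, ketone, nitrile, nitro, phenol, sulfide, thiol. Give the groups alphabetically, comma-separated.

alcohol, aldehyde, alkene, amide, amine, ketone, nitrile

pendant –C≡N: nitrile.
–OH on an sp³ carbon → alcohol (secondary).
pendant –CHO: carbonyl C bonded to C and H → aldehyde.
pendant –CH2OH on an sp³ backbone C → alcohol.
–C(=O)–N– linkage → amide (the N is not an amine).
pendant –CH2NH2: N on sp³ C, no adjacent C=O → amine.
pendant –COCH3: carbonyl C bonded to two carbons → ketone.
C=C double bond → alkene.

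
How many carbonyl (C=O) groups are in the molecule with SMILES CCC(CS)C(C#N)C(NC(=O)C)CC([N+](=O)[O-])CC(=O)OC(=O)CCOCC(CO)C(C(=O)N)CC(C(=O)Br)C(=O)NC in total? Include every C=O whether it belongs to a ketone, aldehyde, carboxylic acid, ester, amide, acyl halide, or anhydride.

6

CH(NHCOCH3): amide, 1 C=O (running total 1).
CH2CO-O-COCH2: anhydride, 2 C=O (running total 3).
CH(CONH2): amide, 1 C=O (running total 4).
CH(COBr): acyl halide, 1 C=O (running total 5).
CONHCH3: amide, 1 C=O (running total 6).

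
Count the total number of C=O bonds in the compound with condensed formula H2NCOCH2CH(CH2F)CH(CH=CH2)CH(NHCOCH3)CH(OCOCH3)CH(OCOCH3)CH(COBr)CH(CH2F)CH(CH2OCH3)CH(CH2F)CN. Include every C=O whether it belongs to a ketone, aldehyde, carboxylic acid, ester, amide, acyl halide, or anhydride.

5

H2NCO: amide, 1 C=O (running total 1).
CH(NHCOCH3): amide, 1 C=O (running total 2).
CH(OCOCH3): ester, 1 C=O (running total 3).
CH(OCOCH3): ester, 1 C=O (running total 4).
CH(COBr): acyl halide, 1 C=O (running total 5).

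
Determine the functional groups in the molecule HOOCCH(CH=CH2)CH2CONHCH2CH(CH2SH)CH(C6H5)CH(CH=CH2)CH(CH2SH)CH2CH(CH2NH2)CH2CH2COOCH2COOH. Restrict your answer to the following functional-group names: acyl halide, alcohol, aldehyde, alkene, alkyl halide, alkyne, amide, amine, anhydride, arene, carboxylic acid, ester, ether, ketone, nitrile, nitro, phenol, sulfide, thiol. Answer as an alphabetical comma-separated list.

alkene, amide, amine, arene, carboxylic acid, ester, thiol

Taking each segment in turn:
  HOOC: –COOH: carbonyl C bonded to –OH and C → carboxylic acid (the –OH is not a separate alcohol).
  CH(CH=CH2): pendant –CH=CH2: C=C double bond → alkene.
  CH2CONHCH2: –C(=O)–N– linkage → amide (the N is not an amine).
  CH(CH2SH): pendant –CH2SH → thiol.
  CH(C6H5): pendant –C6H5: benzene ring → arene.
  CH(CH=CH2): pendant –CH=CH2: C=C double bond → alkene.
  CH(CH2SH): pendant –CH2SH → thiol.
  CH(CH2NH2): pendant –CH2NH2: N on sp³ C, no adjacent C=O → amine.
  CH2COOCH2: –C(=O)–O–C with C on the carbonyl side → ester.
  COOH: –COOH: carbonyl C bonded to –OH and C → carboxylic acid (the –OH is not a separate alcohol).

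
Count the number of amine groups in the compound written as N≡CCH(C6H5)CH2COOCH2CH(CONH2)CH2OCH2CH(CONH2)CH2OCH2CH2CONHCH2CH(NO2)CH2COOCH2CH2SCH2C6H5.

Taking each segment in turn:
  N≡C: N≡C–: carbon triple-bonded to nitrogen → nitrile.
  CH(C6H5): pendant –C6H5: benzene ring → arene.
  CH2COOCH2: –C(=O)–O–C with C on the carbonyl side → ester.
  CH(CONH2): pendant –CONH2: carbonyl C bonded to C and N → amide.
  CH2OCH2: C–O–C with sp³ carbons on both sides and no adjacent C=O → ether.
  CH(CONH2): pendant –CONH2: carbonyl C bonded to C and N → amide.
  CH2OCH2: C–O–C with sp³ carbons on both sides and no adjacent C=O → ether.
  CH2CONHCH2: –C(=O)–N– linkage → amide (the N is not an amine).
  CH(NO2): –NO2 on an sp³ carbon → nitro (the N=O is not a carbonyl).
  CH2COOCH2: –C(=O)–O–C with C on the carbonyl side → ester.
  CH2SCH2: C–S–C linkage → sulfide (thioether).
  C6H5: –C6H5 phenyl ring → arene.
No segment is a amine: N≡C is nitrile, not amine; CH(CONH2) is amide, not amine; CH(CONH2) is amide, not amine. → 0.

0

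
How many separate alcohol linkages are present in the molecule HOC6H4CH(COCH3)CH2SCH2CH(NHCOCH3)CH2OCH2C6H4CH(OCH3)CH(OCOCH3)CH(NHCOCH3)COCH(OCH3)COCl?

0

–OH attached directly to an aromatic ring → phenol (not alcohol); the ring itself is an arene.
pendant –COCH3: carbonyl C bonded to two carbons → ketone.
C–S–C linkage → sulfide (thioether).
pendant –NHC(=O)CH3: N bonded to a carbonyl → amide (not amine).
C–O–C with sp³ carbons on both sides and no adjacent C=O → ether.
para-disubstituted benzene ring → arene.
pendant –OCH3: C–O–C with sp³ C, no adjacent C=O → ether.
pendant –OC(=O)CH3: an acyloxy group → ester.
pendant –NHC(=O)CH3: N bonded to a carbonyl → amide (not amine).
–C(=O)– with carbon on both sides → ketone.
pendant –OCH3: C–O–C with sp³ C, no adjacent C=O → ether.
–C(=O)Cl: carbonyl C bonded to C and to a halogen → acyl halide (not alkyl halide).
No segment is a alcohol: HOC6H4 is arene/phenol, not alcohol; CH(COCH3) is ketone, not alcohol; CH2OCH2 is ether, not alcohol. → 0.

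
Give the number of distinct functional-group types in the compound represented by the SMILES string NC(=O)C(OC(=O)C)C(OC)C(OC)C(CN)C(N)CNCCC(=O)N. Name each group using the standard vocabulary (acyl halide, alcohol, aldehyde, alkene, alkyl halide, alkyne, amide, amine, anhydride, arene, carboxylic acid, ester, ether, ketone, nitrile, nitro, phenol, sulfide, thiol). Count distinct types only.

Reading the structure from left to right:
  H2NCO: –C(=O)NH2: carbonyl C bonded to C and to N → amide (the N is not a separate amine).
  CH(OCOCH3): pendant –OC(=O)CH3: an acyloxy group → ester.
  CH(OCH3): pendant –OCH3: C–O–C with sp³ C, no adjacent C=O → ether.
  CH(OCH3): pendant –OCH3: C–O–C with sp³ C, no adjacent C=O → ether.
  CH(CH2NH2): pendant –CH2NH2: N on sp³ C, no adjacent C=O → amine.
  CH(NH2): –NH2 on an sp³ carbon with no adjacent C=O → amine.
  CH2NHCH2: C–N–C with sp³ carbons and no adjacent C=O → amine (secondary).
  CONH2: –C(=O)NH2: carbonyl C bonded to C and to N → amide (the N is not a separate amine).
Distinct types present: amide, amine, ester, ether.

4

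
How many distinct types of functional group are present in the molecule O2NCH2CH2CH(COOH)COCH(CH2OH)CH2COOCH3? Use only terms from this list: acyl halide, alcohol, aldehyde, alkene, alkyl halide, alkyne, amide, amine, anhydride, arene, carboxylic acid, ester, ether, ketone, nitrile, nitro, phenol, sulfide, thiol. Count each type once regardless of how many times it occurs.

5

–NO2 on carbon → nitro group.
pendant –COOH: carbonyl C bonded to C and –OH → carboxylic acid.
–C(=O)– with carbon on both sides → ketone.
pendant –CH2OH on an sp³ backbone C → alcohol.
–C(=O)OCH3: carbonyl C bonded to C and to –OCH3 → ester (not ketone + ether).
Distinct types present: alcohol, carboxylic acid, ester, ketone, nitro.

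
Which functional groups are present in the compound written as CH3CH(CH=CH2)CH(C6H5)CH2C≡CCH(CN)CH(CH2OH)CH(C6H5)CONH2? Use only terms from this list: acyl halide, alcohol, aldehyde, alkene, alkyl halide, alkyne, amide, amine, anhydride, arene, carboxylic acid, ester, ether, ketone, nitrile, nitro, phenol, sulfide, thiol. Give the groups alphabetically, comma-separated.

alcohol, alkene, alkyne, amide, arene, nitrile

pendant –CH=CH2: C=C double bond → alkene.
pendant –C6H5: benzene ring → arene.
C≡C triple bond → alkyne.
pendant –C≡N: nitrile.
pendant –CH2OH on an sp³ backbone C → alcohol.
pendant –C6H5: benzene ring → arene.
–C(=O)NH2: carbonyl C bonded to C and to N → amide (the N is not a separate amine).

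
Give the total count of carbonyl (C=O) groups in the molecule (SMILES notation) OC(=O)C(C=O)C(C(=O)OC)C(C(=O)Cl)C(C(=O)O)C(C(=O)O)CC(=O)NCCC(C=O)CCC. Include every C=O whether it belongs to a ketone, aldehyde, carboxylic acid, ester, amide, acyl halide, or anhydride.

HOOC: carboxylic acid, 1 C=O (running total 1).
CH(CHO): aldehyde, 1 C=O (running total 2).
CH(COOCH3): ester, 1 C=O (running total 3).
CH(COCl): acyl halide, 1 C=O (running total 4).
CH(COOH): carboxylic acid, 1 C=O (running total 5).
CH(COOH): carboxylic acid, 1 C=O (running total 6).
CH2CONHCH2: amide, 1 C=O (running total 7).
CH(CHO): aldehyde, 1 C=O (running total 8).

8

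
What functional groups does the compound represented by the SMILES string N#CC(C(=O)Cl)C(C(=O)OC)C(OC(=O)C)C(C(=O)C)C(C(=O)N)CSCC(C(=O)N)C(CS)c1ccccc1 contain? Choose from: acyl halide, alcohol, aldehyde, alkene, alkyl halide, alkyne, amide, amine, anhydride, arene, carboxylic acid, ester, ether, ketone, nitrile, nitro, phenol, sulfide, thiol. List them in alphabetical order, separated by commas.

acyl halide, amide, arene, ester, ketone, nitrile, sulfide, thiol

N≡C–: carbon triple-bonded to nitrogen → nitrile.
pendant –C(=O)X: carbonyl C bonded to C and halogen → acyl halide.
pendant –COOCH3: carbonyl C bonded to C and –OCH3 → ester.
pendant –OC(=O)CH3: an acyloxy group → ester.
pendant –COCH3: carbonyl C bonded to two carbons → ketone.
pendant –CONH2: carbonyl C bonded to C and N → amide.
C–S–C linkage → sulfide (thioether).
pendant –CONH2: carbonyl C bonded to C and N → amide.
pendant –CH2SH → thiol.
–C6H5 phenyl ring → arene.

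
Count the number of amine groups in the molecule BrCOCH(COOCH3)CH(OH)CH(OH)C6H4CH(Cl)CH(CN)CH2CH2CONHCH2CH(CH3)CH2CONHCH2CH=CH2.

Reading the structure from left to right:
  BrCO: –C(=O)Br: carbonyl C bonded to C and to a halogen → acyl halide (not alkyl halide).
  CH(COOCH3): pendant –COOCH3: carbonyl C bonded to C and –OCH3 → ester.
  CH(OH): –OH on an sp³ carbon → alcohol (secondary).
  CH(OH): –OH on an sp³ carbon → alcohol (secondary).
  C6H4: para-disubstituted benzene ring → arene.
  CH(Cl): halogen on an sp³ carbon → alkyl halide.
  CH(CN): pendant –C≡N: nitrile.
  CH2CONHCH2: –C(=O)–N– linkage → amide (the N is not an amine).
  CH2CONHCH2: –C(=O)–N– linkage → amide (the N is not an amine).
  CH=CH2: C=C double bond → alkene.
No segment is a amine: CH(CN) is nitrile, not amine; CH2CONHCH2 is amide, not amine; CH2CONHCH2 is amide, not amine. → 0.

0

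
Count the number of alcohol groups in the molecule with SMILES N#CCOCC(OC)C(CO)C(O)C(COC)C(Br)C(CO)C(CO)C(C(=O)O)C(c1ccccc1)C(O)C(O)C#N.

Taking each segment in turn:
  N≡C: N≡C–: carbon triple-bonded to nitrogen → nitrile.
  CH2OCH2: C–O–C with sp³ carbons on both sides and no adjacent C=O → ether.
  CH(OCH3): pendant –OCH3: C–O–C with sp³ C, no adjacent C=O → ether.
  CH(CH2OH): pendant –CH2OH on an sp³ backbone C → alcohol.
  CH(OH): –OH on an sp³ carbon → alcohol (secondary).
  CH(CH2OCH3): pendant –CH2OCH3: C–O–C linkage → ether.
  CH(Br): halogen on an sp³ carbon → alkyl halide.
  CH(CH2OH): pendant –CH2OH on an sp³ backbone C → alcohol.
  CH(CH2OH): pendant –CH2OH on an sp³ backbone C → alcohol.
  CH(COOH): pendant –COOH: carbonyl C bonded to C and –OH → carboxylic acid.
  CH(C6H5): pendant –C6H5: benzene ring → arene.
  CH(OH): –OH on an sp³ carbon → alcohol (secondary).
  CH(OH): –OH on an sp³ carbon → alcohol (secondary).
  CN: –C≡N: carbon triple-bonded to nitrogen → nitrile.
Alcohol appears at: CH(CH2OH), CH(OH), CH(CH2OH), CH(CH2OH), CH(OH), CH(OH) → 6.

6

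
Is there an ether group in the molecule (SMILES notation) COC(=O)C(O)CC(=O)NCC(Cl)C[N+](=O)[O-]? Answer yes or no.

CH3O–C(=O)–: carbonyl C bonded to C and to –OCH3 → ester (not ketone + ether).
–OH on an sp³ carbon → alcohol (secondary).
–C(=O)–N– linkage → amide (the N is not an amine).
halogen on an sp³ carbon → alkyl halide.
–NO2 on carbon → nitro group.
In CH3OOC, the C–O–C oxygen is adjacent to a C=O, so it belongs to an ester, not an ether.
The groups actually present are: alcohol, alkyl halide, amide, ester, nitro.

no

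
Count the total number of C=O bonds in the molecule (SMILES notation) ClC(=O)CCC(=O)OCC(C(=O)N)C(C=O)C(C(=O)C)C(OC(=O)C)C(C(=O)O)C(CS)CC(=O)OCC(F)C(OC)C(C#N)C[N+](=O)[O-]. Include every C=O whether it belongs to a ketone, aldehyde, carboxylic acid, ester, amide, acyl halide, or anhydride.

8

ClCO: acyl halide, 1 C=O (running total 1).
CH2COOCH2: ester, 1 C=O (running total 2).
CH(CONH2): amide, 1 C=O (running total 3).
CH(CHO): aldehyde, 1 C=O (running total 4).
CH(COCH3): ketone, 1 C=O (running total 5).
CH(OCOCH3): ester, 1 C=O (running total 6).
CH(COOH): carboxylic acid, 1 C=O (running total 7).
CH2COOCH2: ester, 1 C=O (running total 8).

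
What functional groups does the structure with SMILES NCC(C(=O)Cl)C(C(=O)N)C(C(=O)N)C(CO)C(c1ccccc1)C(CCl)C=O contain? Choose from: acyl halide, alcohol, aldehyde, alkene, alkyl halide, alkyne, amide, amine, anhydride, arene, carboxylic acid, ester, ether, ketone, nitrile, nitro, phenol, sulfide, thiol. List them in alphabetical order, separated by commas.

Taking each segment in turn:
  H2NCH2: –NH2 on an sp³ carbon with no adjacent C=O → amine.
  CH(COCl): pendant –C(=O)X: carbonyl C bonded to C and halogen → acyl halide.
  CH(CONH2): pendant –CONH2: carbonyl C bonded to C and N → amide.
  CH(CONH2): pendant –CONH2: carbonyl C bonded to C and N → amide.
  CH(CH2OH): pendant –CH2OH on an sp³ backbone C → alcohol.
  CH(C6H5): pendant –C6H5: benzene ring → arene.
  CH(CH2Cl): pendant –CH2X: halogen on sp³ carbon → alkyl halide.
  CHO: terminal –CHO: carbonyl C bonded to H and C → aldehyde.

acyl halide, alcohol, aldehyde, alkyl halide, amide, amine, arene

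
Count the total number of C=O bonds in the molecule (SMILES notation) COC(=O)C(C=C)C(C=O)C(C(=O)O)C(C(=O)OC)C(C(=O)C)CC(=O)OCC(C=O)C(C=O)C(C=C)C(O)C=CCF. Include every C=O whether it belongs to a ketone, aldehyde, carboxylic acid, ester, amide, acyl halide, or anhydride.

CH3OOC: ester, 1 C=O (running total 1).
CH(CHO): aldehyde, 1 C=O (running total 2).
CH(COOH): carboxylic acid, 1 C=O (running total 3).
CH(COOCH3): ester, 1 C=O (running total 4).
CH(COCH3): ketone, 1 C=O (running total 5).
CH2COOCH2: ester, 1 C=O (running total 6).
CH(CHO): aldehyde, 1 C=O (running total 7).
CH(CHO): aldehyde, 1 C=O (running total 8).

8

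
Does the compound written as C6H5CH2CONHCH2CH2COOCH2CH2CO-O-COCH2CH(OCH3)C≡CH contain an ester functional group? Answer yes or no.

C6H5– phenyl ring → arene.
–C(=O)–N– linkage → amide (the N is not an amine).
–C(=O)–O–C with C on the carbonyl side → ester.
two acyl groups sharing one oxygen, –C(=O)–O–C(=O)– → anhydride.
pendant –OCH3: C–O–C with sp³ C, no adjacent C=O → ether.
C≡C triple bond → alkyne.
The CH2COOCH2 segment supplies the ester: –C(=O)–O–C with C on the carbonyl side → ester.

yes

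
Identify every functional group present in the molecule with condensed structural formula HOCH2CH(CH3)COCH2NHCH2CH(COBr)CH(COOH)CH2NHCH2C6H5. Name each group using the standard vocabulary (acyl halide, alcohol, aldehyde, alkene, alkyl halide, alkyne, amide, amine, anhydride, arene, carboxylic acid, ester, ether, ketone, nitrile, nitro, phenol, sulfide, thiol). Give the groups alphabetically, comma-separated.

acyl halide, alcohol, amine, arene, carboxylic acid, ketone

HO– on an sp³ carbon → alcohol.
–C(=O)– with carbon on both sides → ketone.
C–N–C with sp³ carbons and no adjacent C=O → amine (secondary).
pendant –C(=O)X: carbonyl C bonded to C and halogen → acyl halide.
pendant –COOH: carbonyl C bonded to C and –OH → carboxylic acid.
C–N–C with sp³ carbons and no adjacent C=O → amine (secondary).
–C6H5 phenyl ring → arene.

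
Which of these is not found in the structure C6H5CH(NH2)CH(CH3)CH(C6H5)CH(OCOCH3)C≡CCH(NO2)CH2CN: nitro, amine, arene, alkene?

arene: present (C6H5 — C6H5– phenyl ring → arene).
amine: present (CH(NH2) — –NH2 on an sp³ carbon with no adjacent C=O → amine).
nitro: present (CH(NO2) — –NO2 on an sp³ carbon → nitro (the N=O is not a carbonyl)).
alkene: absent. In each of C6H5 and CH(C6H5), the C=C units are part of an aromatic ring, which is an arene, not an isolated alkene.

alkene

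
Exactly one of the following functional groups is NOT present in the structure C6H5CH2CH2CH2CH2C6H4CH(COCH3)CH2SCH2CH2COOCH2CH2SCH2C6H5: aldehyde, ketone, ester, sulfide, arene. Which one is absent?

aldehyde

ketone: present (CH(COCH3) — pendant –COCH3: carbonyl C bonded to two carbons → ketone).
arene: present (C6H5 — C6H5– phenyl ring → arene).
sulfide: present (CH2SCH2 — C–S–C linkage → sulfide (thioether)).
ester: present (CH2COOCH2 — –C(=O)–O–C with C on the carbonyl side → ester).
aldehyde: absent. In CH(COCH3), the carbonyl carbon is bonded to two carbons, so it is a ketone, not an aldehyde.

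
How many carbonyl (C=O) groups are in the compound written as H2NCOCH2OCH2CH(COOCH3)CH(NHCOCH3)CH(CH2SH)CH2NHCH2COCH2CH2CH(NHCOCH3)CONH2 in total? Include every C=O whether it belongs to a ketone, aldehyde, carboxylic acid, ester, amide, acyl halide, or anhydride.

6

H2NCO: amide, 1 C=O (running total 1).
CH(COOCH3): ester, 1 C=O (running total 2).
CH(NHCOCH3): amide, 1 C=O (running total 3).
CO: ketone, 1 C=O (running total 4).
CH(NHCOCH3): amide, 1 C=O (running total 5).
CONH2: amide, 1 C=O (running total 6).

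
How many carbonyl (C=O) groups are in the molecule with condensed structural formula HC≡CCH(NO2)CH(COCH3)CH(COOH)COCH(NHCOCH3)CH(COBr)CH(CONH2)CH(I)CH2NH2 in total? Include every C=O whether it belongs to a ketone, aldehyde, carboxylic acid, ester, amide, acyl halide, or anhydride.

6

CH(COCH3): ketone, 1 C=O (running total 1).
CH(COOH): carboxylic acid, 1 C=O (running total 2).
CO: ketone, 1 C=O (running total 3).
CH(NHCOCH3): amide, 1 C=O (running total 4).
CH(COBr): acyl halide, 1 C=O (running total 5).
CH(CONH2): amide, 1 C=O (running total 6).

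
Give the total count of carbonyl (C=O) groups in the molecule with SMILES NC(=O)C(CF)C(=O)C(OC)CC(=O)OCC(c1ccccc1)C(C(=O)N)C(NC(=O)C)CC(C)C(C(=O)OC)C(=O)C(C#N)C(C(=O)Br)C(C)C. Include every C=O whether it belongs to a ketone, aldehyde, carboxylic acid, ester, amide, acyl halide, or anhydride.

8

H2NCO: amide, 1 C=O (running total 1).
CO: ketone, 1 C=O (running total 2).
CH2COOCH2: ester, 1 C=O (running total 3).
CH(CONH2): amide, 1 C=O (running total 4).
CH(NHCOCH3): amide, 1 C=O (running total 5).
CH(COOCH3): ester, 1 C=O (running total 6).
CO: ketone, 1 C=O (running total 7).
CH(COBr): acyl halide, 1 C=O (running total 8).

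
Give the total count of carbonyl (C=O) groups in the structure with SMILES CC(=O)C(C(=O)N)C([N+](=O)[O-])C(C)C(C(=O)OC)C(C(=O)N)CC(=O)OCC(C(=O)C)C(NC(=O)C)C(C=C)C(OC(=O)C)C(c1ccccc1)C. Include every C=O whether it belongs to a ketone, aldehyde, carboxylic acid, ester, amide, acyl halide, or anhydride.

CO: ketone, 1 C=O (running total 1).
CH(CONH2): amide, 1 C=O (running total 2).
CH(COOCH3): ester, 1 C=O (running total 3).
CH(CONH2): amide, 1 C=O (running total 4).
CH2COOCH2: ester, 1 C=O (running total 5).
CH(COCH3): ketone, 1 C=O (running total 6).
CH(NHCOCH3): amide, 1 C=O (running total 7).
CH(OCOCH3): ester, 1 C=O (running total 8).

8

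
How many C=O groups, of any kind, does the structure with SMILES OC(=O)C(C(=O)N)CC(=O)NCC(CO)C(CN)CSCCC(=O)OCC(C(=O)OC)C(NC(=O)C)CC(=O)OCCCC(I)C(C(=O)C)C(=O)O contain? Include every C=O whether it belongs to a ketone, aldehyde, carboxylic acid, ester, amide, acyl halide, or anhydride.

HOOC: carboxylic acid, 1 C=O (running total 1).
CH(CONH2): amide, 1 C=O (running total 2).
CH2CONHCH2: amide, 1 C=O (running total 3).
CH2COOCH2: ester, 1 C=O (running total 4).
CH(COOCH3): ester, 1 C=O (running total 5).
CH(NHCOCH3): amide, 1 C=O (running total 6).
CH2COOCH2: ester, 1 C=O (running total 7).
CH(COCH3): ketone, 1 C=O (running total 8).
COOH: carboxylic acid, 1 C=O (running total 9).

9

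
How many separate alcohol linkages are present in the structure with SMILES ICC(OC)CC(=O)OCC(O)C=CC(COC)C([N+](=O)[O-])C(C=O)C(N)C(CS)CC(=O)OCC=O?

Working along the chain:
  ICH2: halogen on an sp³ carbon → alkyl halide.
  CH(OCH3): pendant –OCH3: C–O–C with sp³ C, no adjacent C=O → ether.
  CH2COOCH2: –C(=O)–O–C with C on the carbonyl side → ester.
  CH(OH): –OH on an sp³ carbon → alcohol (secondary).
  CH=CH: C=C double bond → alkene.
  CH(CH2OCH3): pendant –CH2OCH3: C–O–C linkage → ether.
  CH(NO2): –NO2 on an sp³ carbon → nitro (the N=O is not a carbonyl).
  CH(CHO): pendant –CHO: carbonyl C bonded to C and H → aldehyde.
  CH(NH2): –NH2 on an sp³ carbon with no adjacent C=O → amine.
  CH(CH2SH): pendant –CH2SH → thiol.
  CH2COOCH2: –C(=O)–O–C with C on the carbonyl side → ester.
  CHO: terminal –CHO: carbonyl C bonded to H and C → aldehyde.
Alcohol appears at: CH(OH) → 1.

1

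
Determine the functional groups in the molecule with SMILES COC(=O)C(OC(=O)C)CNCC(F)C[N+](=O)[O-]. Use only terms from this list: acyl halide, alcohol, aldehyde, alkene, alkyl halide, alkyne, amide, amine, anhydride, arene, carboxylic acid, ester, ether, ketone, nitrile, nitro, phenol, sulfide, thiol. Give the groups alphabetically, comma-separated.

CH3O–C(=O)–: carbonyl C bonded to C and to –OCH3 → ester (not ketone + ether).
pendant –OC(=O)CH3: an acyloxy group → ester.
C–N–C with sp³ carbons and no adjacent C=O → amine (secondary).
halogen on an sp³ carbon → alkyl halide.
–NO2 on carbon → nitro group.

alkyl halide, amine, ester, nitro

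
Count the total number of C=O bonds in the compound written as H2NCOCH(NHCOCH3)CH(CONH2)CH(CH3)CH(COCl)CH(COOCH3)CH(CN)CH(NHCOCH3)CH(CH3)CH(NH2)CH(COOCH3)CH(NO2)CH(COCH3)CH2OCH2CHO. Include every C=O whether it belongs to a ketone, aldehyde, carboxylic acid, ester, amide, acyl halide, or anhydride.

H2NCO: amide, 1 C=O (running total 1).
CH(NHCOCH3): amide, 1 C=O (running total 2).
CH(CONH2): amide, 1 C=O (running total 3).
CH(COCl): acyl halide, 1 C=O (running total 4).
CH(COOCH3): ester, 1 C=O (running total 5).
CH(NHCOCH3): amide, 1 C=O (running total 6).
CH(COOCH3): ester, 1 C=O (running total 7).
CH(COCH3): ketone, 1 C=O (running total 8).
CHO: aldehyde, 1 C=O (running total 9).

9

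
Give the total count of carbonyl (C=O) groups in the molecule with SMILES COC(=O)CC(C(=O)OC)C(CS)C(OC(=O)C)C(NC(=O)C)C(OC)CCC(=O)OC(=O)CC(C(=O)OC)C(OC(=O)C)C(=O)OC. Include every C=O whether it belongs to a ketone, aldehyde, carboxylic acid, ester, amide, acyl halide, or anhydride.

CH3OOC: ester, 1 C=O (running total 1).
CH(COOCH3): ester, 1 C=O (running total 2).
CH(OCOCH3): ester, 1 C=O (running total 3).
CH(NHCOCH3): amide, 1 C=O (running total 4).
CH2CO-O-COCH2: anhydride, 2 C=O (running total 6).
CH(COOCH3): ester, 1 C=O (running total 7).
CH(OCOCH3): ester, 1 C=O (running total 8).
COOCH3: ester, 1 C=O (running total 9).

9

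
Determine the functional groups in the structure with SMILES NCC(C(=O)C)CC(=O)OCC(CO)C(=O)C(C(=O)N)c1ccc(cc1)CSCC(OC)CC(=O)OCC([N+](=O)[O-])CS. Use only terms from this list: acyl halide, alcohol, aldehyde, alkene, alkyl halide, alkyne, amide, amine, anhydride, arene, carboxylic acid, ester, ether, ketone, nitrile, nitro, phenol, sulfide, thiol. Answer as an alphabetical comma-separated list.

Working along the chain:
  H2NCH2: –NH2 on an sp³ carbon with no adjacent C=O → amine.
  CH(COCH3): pendant –COCH3: carbonyl C bonded to two carbons → ketone.
  CH2COOCH2: –C(=O)–O–C with C on the carbonyl side → ester.
  CH(CH2OH): pendant –CH2OH on an sp³ backbone C → alcohol.
  CO: –C(=O)– with carbon on both sides → ketone.
  CH(CONH2): pendant –CONH2: carbonyl C bonded to C and N → amide.
  C6H4: para-disubstituted benzene ring → arene.
  CH2SCH2: C–S–C linkage → sulfide (thioether).
  CH(OCH3): pendant –OCH3: C–O–C with sp³ C, no adjacent C=O → ether.
  CH2COOCH2: –C(=O)–O–C with C on the carbonyl side → ester.
  CH(NO2): –NO2 on an sp³ carbon → nitro (the N=O is not a carbonyl).
  CH2SH: –SH on an sp³ carbon → thiol.

alcohol, amide, amine, arene, ester, ether, ketone, nitro, sulfide, thiol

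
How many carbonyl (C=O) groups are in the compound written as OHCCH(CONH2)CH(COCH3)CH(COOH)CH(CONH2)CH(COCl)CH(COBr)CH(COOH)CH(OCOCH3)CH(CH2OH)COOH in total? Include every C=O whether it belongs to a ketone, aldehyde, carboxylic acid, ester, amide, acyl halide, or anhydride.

OHC: aldehyde, 1 C=O (running total 1).
CH(CONH2): amide, 1 C=O (running total 2).
CH(COCH3): ketone, 1 C=O (running total 3).
CH(COOH): carboxylic acid, 1 C=O (running total 4).
CH(CONH2): amide, 1 C=O (running total 5).
CH(COCl): acyl halide, 1 C=O (running total 6).
CH(COBr): acyl halide, 1 C=O (running total 7).
CH(COOH): carboxylic acid, 1 C=O (running total 8).
CH(OCOCH3): ester, 1 C=O (running total 9).
COOH: carboxylic acid, 1 C=O (running total 10).

10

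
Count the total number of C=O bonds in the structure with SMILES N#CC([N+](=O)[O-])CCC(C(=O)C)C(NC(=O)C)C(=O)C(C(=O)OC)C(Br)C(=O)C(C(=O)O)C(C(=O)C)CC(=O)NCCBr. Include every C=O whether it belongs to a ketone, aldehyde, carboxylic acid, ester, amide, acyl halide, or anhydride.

CH(COCH3): ketone, 1 C=O (running total 1).
CH(NHCOCH3): amide, 1 C=O (running total 2).
CO: ketone, 1 C=O (running total 3).
CH(COOCH3): ester, 1 C=O (running total 4).
CO: ketone, 1 C=O (running total 5).
CH(COOH): carboxylic acid, 1 C=O (running total 6).
CH(COCH3): ketone, 1 C=O (running total 7).
CH2CONHCH2: amide, 1 C=O (running total 8).

8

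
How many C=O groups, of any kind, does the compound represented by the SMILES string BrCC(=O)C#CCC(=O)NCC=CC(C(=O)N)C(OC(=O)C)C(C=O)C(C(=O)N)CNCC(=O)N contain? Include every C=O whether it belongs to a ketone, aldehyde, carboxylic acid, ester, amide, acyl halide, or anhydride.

CO: ketone, 1 C=O (running total 1).
CH2CONHCH2: amide, 1 C=O (running total 2).
CH(CONH2): amide, 1 C=O (running total 3).
CH(OCOCH3): ester, 1 C=O (running total 4).
CH(CHO): aldehyde, 1 C=O (running total 5).
CH(CONH2): amide, 1 C=O (running total 6).
CONH2: amide, 1 C=O (running total 7).

7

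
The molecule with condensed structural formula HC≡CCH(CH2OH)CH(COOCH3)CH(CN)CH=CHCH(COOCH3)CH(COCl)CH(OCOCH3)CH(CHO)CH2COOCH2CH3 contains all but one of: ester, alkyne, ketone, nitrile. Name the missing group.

ketone

alkyne: present (HC≡C — C≡C triple bond → alkyne).
nitrile: present (CH(CN) — pendant –C≡N: nitrile).
ester: present (CH(COOCH3) — pendant –COOCH3: carbonyl C bonded to C and –OCH3 → ester).
ketone: absent. In each of CH(COOCH3), CH(OCOCH3) and CH2COOCH2, the C=O is bonded to an –O–C group, which defines an ester, not a ketone. In CH(CHO), the carbonyl carbon carries an H, so it is an aldehyde, not a ketone. In CH(COCl), the C=O is bonded to a halogen, which defines an acyl halide, not a ketone.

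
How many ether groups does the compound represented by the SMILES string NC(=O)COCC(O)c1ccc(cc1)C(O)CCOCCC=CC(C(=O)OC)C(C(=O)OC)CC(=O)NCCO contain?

Taking each segment in turn:
  H2NCO: –C(=O)NH2: carbonyl C bonded to C and to N → amide (the N is not a separate amine).
  CH2OCH2: C–O–C with sp³ carbons on both sides and no adjacent C=O → ether.
  CH(OH): –OH on an sp³ carbon → alcohol (secondary).
  C6H4: para-disubstituted benzene ring → arene.
  CH(OH): –OH on an sp³ carbon → alcohol (secondary).
  CH2OCH2: C–O–C with sp³ carbons on both sides and no adjacent C=O → ether.
  CH=CH: C=C double bond → alkene.
  CH(COOCH3): pendant –COOCH3: carbonyl C bonded to C and –OCH3 → ester.
  CH(COOCH3): pendant –COOCH3: carbonyl C bonded to C and –OCH3 → ester.
  CH2CONHCH2: –C(=O)–N– linkage → amide (the N is not an amine).
  CH2OH: –OH on an sp³ carbon → alcohol.
Ether appears at: CH2OCH2, CH2OCH2 → 2.

2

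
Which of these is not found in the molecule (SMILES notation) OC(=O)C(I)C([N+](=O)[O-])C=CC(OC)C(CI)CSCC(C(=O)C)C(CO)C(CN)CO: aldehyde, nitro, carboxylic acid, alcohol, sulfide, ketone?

nitro: present (CH(NO2) — –NO2 on an sp³ carbon → nitro (the N=O is not a carbonyl)).
carboxylic acid: present (HOOC — –COOH: carbonyl C bonded to –OH and C → carboxylic acid (the –OH is not a separate alcohol)).
alcohol: present (CH(CH2OH) — pendant –CH2OH on an sp³ backbone C → alcohol).
ketone: present (CH(COCH3) — pendant –COCH3: carbonyl C bonded to two carbons → ketone).
sulfide: present (CH2SCH2 — C–S–C linkage → sulfide (thioether)).
aldehyde: absent. In CH(COCH3), the carbonyl carbon is bonded to two carbons, so it is a ketone, not an aldehyde. In HOOC, the carbonyl carbon bears –OH, not –H, so it is a carboxylic acid.

aldehyde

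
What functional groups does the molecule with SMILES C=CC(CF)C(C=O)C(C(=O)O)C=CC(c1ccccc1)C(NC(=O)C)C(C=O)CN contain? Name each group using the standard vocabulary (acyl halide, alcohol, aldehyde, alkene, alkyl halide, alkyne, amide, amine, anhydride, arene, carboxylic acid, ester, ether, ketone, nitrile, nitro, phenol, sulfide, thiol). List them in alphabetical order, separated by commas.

Taking each segment in turn:
  CH2=CH: C=C double bond → alkene.
  CH(CH2F): pendant –CH2X: halogen on sp³ carbon → alkyl halide.
  CH(CHO): pendant –CHO: carbonyl C bonded to C and H → aldehyde.
  CH(COOH): pendant –COOH: carbonyl C bonded to C and –OH → carboxylic acid.
  CH=CH: C=C double bond → alkene.
  CH(C6H5): pendant –C6H5: benzene ring → arene.
  CH(NHCOCH3): pendant –NHC(=O)CH3: N bonded to a carbonyl → amide (not amine).
  CH(CHO): pendant –CHO: carbonyl C bonded to C and H → aldehyde.
  CH2NH2: –NH2 on an sp³ carbon with no adjacent C=O → amine.

aldehyde, alkene, alkyl halide, amide, amine, arene, carboxylic acid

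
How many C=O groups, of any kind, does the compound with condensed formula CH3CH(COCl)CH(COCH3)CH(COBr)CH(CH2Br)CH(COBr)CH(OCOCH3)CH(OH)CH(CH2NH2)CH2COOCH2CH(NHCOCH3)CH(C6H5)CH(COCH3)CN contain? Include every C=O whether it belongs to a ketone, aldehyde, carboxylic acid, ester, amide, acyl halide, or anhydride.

CH(COCl): acyl halide, 1 C=O (running total 1).
CH(COCH3): ketone, 1 C=O (running total 2).
CH(COBr): acyl halide, 1 C=O (running total 3).
CH(COBr): acyl halide, 1 C=O (running total 4).
CH(OCOCH3): ester, 1 C=O (running total 5).
CH2COOCH2: ester, 1 C=O (running total 6).
CH(NHCOCH3): amide, 1 C=O (running total 7).
CH(COCH3): ketone, 1 C=O (running total 8).

8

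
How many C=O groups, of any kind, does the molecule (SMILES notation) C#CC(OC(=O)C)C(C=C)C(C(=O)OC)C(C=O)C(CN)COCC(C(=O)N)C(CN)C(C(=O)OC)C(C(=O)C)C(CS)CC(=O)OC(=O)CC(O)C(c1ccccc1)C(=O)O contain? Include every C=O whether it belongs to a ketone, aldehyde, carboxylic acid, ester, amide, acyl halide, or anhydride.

9

CH(OCOCH3): ester, 1 C=O (running total 1).
CH(COOCH3): ester, 1 C=O (running total 2).
CH(CHO): aldehyde, 1 C=O (running total 3).
CH(CONH2): amide, 1 C=O (running total 4).
CH(COOCH3): ester, 1 C=O (running total 5).
CH(COCH3): ketone, 1 C=O (running total 6).
CH2CO-O-COCH2: anhydride, 2 C=O (running total 8).
COOH: carboxylic acid, 1 C=O (running total 9).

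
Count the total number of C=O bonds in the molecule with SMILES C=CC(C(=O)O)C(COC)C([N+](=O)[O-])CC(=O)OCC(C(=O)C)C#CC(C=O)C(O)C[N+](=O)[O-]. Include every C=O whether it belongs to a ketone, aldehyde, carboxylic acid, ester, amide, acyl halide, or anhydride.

CH(COOH): carboxylic acid, 1 C=O (running total 1).
CH2COOCH2: ester, 1 C=O (running total 2).
CH(COCH3): ketone, 1 C=O (running total 3).
CH(CHO): aldehyde, 1 C=O (running total 4).

4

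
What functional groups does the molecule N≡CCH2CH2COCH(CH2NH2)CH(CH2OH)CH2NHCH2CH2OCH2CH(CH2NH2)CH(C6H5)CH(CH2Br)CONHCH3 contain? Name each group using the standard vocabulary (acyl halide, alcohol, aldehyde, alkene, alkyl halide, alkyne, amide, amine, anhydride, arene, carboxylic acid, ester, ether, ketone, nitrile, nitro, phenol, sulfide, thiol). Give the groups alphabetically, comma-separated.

N≡C–: carbon triple-bonded to nitrogen → nitrile.
–C(=O)– with carbon on both sides → ketone.
pendant –CH2NH2: N on sp³ C, no adjacent C=O → amine.
pendant –CH2OH on an sp³ backbone C → alcohol.
C–N–C with sp³ carbons and no adjacent C=O → amine (secondary).
C–O–C with sp³ carbons on both sides and no adjacent C=O → ether.
pendant –CH2NH2: N on sp³ C, no adjacent C=O → amine.
pendant –C6H5: benzene ring → arene.
pendant –CH2X: halogen on sp³ carbon → alkyl halide.
–C(=O)NHCH3: carbonyl C bonded to C and to N → amide (the N is not an amine).

alcohol, alkyl halide, amide, amine, arene, ether, ketone, nitrile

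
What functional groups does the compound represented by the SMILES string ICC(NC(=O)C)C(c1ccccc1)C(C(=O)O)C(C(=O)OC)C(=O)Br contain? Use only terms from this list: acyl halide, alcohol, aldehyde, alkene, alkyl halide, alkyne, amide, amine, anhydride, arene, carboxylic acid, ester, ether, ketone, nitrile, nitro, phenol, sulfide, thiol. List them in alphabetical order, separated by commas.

halogen on an sp³ carbon → alkyl halide.
pendant –NHC(=O)CH3: N bonded to a carbonyl → amide (not amine).
pendant –C6H5: benzene ring → arene.
pendant –COOH: carbonyl C bonded to C and –OH → carboxylic acid.
pendant –COOCH3: carbonyl C bonded to C and –OCH3 → ester.
–C(=O)Br: carbonyl C bonded to C and to a halogen → acyl halide (not alkyl halide).

acyl halide, alkyl halide, amide, arene, carboxylic acid, ester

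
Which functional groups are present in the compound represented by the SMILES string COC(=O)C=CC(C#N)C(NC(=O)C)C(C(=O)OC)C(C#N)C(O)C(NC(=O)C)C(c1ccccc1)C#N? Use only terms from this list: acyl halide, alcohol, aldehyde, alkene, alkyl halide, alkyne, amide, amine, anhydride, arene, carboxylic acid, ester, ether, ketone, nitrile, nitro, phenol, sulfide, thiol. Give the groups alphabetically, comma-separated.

Reading the structure from left to right:
  CH3OOC: CH3O–C(=O)–: carbonyl C bonded to C and to –OCH3 → ester (not ketone + ether).
  CH=CH: C=C double bond → alkene.
  CH(CN): pendant –C≡N: nitrile.
  CH(NHCOCH3): pendant –NHC(=O)CH3: N bonded to a carbonyl → amide (not amine).
  CH(COOCH3): pendant –COOCH3: carbonyl C bonded to C and –OCH3 → ester.
  CH(CN): pendant –C≡N: nitrile.
  CH(OH): –OH on an sp³ carbon → alcohol (secondary).
  CH(NHCOCH3): pendant –NHC(=O)CH3: N bonded to a carbonyl → amide (not amine).
  CH(C6H5): pendant –C6H5: benzene ring → arene.
  CN: –C≡N: carbon triple-bonded to nitrogen → nitrile.

alcohol, alkene, amide, arene, ester, nitrile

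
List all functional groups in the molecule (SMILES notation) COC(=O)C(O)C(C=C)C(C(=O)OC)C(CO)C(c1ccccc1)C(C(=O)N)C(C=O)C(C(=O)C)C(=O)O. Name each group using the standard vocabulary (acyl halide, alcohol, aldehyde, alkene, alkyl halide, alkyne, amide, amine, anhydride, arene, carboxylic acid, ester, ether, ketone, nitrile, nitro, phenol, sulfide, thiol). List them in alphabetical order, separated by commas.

Reading the structure from left to right:
  CH3OOC: CH3O–C(=O)–: carbonyl C bonded to C and to –OCH3 → ester (not ketone + ether).
  CH(OH): –OH on an sp³ carbon → alcohol (secondary).
  CH(CH=CH2): pendant –CH=CH2: C=C double bond → alkene.
  CH(COOCH3): pendant –COOCH3: carbonyl C bonded to C and –OCH3 → ester.
  CH(CH2OH): pendant –CH2OH on an sp³ backbone C → alcohol.
  CH(C6H5): pendant –C6H5: benzene ring → arene.
  CH(CONH2): pendant –CONH2: carbonyl C bonded to C and N → amide.
  CH(CHO): pendant –CHO: carbonyl C bonded to C and H → aldehyde.
  CH(COCH3): pendant –COCH3: carbonyl C bonded to two carbons → ketone.
  COOH: –COOH: carbonyl C bonded to –OH and C → carboxylic acid (the –OH is not a separate alcohol).

alcohol, aldehyde, alkene, amide, arene, carboxylic acid, ester, ketone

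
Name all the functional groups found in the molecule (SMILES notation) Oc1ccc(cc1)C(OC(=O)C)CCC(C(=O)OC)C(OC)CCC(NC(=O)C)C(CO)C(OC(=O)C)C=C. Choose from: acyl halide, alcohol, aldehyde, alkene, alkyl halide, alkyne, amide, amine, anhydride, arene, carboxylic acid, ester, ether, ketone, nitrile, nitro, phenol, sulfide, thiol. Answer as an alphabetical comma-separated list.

alcohol, alkene, amide, arene, ester, ether, phenol

–OH attached directly to an aromatic ring → phenol (not alcohol); the ring itself is an arene.
pendant –OC(=O)CH3: an acyloxy group → ester.
pendant –COOCH3: carbonyl C bonded to C and –OCH3 → ester.
pendant –OCH3: C–O–C with sp³ C, no adjacent C=O → ether.
pendant –NHC(=O)CH3: N bonded to a carbonyl → amide (not amine).
pendant –CH2OH on an sp³ backbone C → alcohol.
pendant –OC(=O)CH3: an acyloxy group → ester.
C=C double bond → alkene.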